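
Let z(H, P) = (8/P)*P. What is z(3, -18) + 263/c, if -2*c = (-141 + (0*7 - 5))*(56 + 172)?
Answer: 133415/16644 ≈ 8.0158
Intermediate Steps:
c = 16644 (c = -(-141 + (0*7 - 5))*(56 + 172)/2 = -(-141 + (0 - 5))*228/2 = -(-141 - 5)*228/2 = -(-73)*228 = -1/2*(-33288) = 16644)
z(H, P) = 8
z(3, -18) + 263/c = 8 + 263/16644 = 133415/16644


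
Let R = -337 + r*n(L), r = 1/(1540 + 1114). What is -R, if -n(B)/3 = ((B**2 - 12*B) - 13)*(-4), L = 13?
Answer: 337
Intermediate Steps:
n(B) = -156 - 144*B + 12*B**2 (n(B) = -3*((B**2 - 12*B) - 13)*(-4) = -3*(-13 + B**2 - 12*B)*(-4) = -3*(52 - 4*B**2 + 48*B) = -156 - 144*B + 12*B**2)
r = 1/2654 ≈ 0.00037679
R = -337 (R = -337 + (-156 - 144*13 + 12*13**2)/2654 = -337 + (-156 - 1872 + 12*169)/2654 = -337 + (-156 - 1872 + 2028)/2654 = -337 + (1/2654)*0 = -337 + 0 = -337)
-R = -1*(-337) = 337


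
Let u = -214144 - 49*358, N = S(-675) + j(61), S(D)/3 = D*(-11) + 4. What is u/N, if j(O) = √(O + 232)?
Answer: -2581792941/248355038 + 115843*√293/248355038 ≈ -10.388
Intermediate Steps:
S(D) = 12 - 33*D (S(D) = 3*(D*(-11) + 4) = 3*(-11*D + 4) = 3*(4 - 11*D) = 12 - 33*D)
j(O) = √(232 + O)
N = 22287 + √293 (N = (12 - 33*(-675)) + √(232 + 61) = (12 + 22275) + √293 = 22287 + √293 ≈ 22304.)
u = -231686 (u = -214144 - 1*17542 = -214144 - 17542 = -231686)
u/N = -231686/(22287 + √293)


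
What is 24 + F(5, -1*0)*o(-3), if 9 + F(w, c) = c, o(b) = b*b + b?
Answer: -30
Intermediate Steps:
o(b) = b + b**2 (o(b) = b**2 + b = b + b**2)
F(w, c) = -9 + c
24 + F(5, -1*0)*o(-3) = 24 + (-9 - 1*0)*(-3*(1 - 3)) = 24 + (-9 + 0)*(-3*(-2)) = 24 - 9*6 = 24 - 54 = -30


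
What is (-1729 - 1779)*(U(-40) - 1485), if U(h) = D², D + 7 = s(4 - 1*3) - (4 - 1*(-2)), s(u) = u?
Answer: 4704228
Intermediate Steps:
D = -12 (D = -7 + ((4 - 1*3) - (4 - 1*(-2))) = -7 + ((4 - 3) - (4 + 2)) = -7 + (1 - 1*6) = -7 + (1 - 6) = -7 - 5 = -12)
U(h) = 144 (U(h) = (-12)² = 144)
(-1729 - 1779)*(U(-40) - 1485) = (-1729 - 1779)*(144 - 1485) = -3508*(-1341) = 4704228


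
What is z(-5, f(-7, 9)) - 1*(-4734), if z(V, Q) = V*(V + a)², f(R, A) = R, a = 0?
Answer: 4609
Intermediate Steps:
z(V, Q) = V³ (z(V, Q) = V*(V + 0)² = V*V² = V³)
z(-5, f(-7, 9)) - 1*(-4734) = (-5)³ - 1*(-4734) = -125 + 4734 = 4609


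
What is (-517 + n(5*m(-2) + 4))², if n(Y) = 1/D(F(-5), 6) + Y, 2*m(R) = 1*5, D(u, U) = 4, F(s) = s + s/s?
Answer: 4004001/16 ≈ 2.5025e+5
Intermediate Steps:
F(s) = 1 + s (F(s) = s + 1 = 1 + s)
m(R) = 5/2 (m(R) = (1*5)/2 = (½)*5 = 5/2)
n(Y) = ¼ + Y (n(Y) = 1/4 + Y = ¼ + Y)
(-517 + n(5*m(-2) + 4))² = (-517 + (¼ + (5*(5/2) + 4)))² = (-517 + (¼ + (25/2 + 4)))² = (-517 + (¼ + 33/2))² = (-517 + 67/4)² = (-2001/4)² = 4004001/16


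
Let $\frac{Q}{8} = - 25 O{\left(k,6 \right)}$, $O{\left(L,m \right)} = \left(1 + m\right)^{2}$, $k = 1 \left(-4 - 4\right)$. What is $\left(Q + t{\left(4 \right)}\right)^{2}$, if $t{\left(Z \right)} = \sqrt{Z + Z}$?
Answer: $96040008 - 39200 \sqrt{2} \approx 9.5985 \cdot 10^{7}$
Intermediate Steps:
$k = -8$ ($k = 1 \left(-8\right) = -8$)
$t{\left(Z \right)} = \sqrt{2} \sqrt{Z}$ ($t{\left(Z \right)} = \sqrt{2 Z} = \sqrt{2} \sqrt{Z}$)
$Q = -9800$ ($Q = 8 \left(- 25 \left(1 + 6\right)^{2}\right) = 8 \left(- 25 \cdot 7^{2}\right) = 8 \left(\left(-25\right) 49\right) = 8 \left(-1225\right) = -9800$)
$\left(Q + t{\left(4 \right)}\right)^{2} = \left(-9800 + \sqrt{2} \sqrt{4}\right)^{2} = \left(-9800 + \sqrt{2} \cdot 2\right)^{2} = \left(-9800 + 2 \sqrt{2}\right)^{2}$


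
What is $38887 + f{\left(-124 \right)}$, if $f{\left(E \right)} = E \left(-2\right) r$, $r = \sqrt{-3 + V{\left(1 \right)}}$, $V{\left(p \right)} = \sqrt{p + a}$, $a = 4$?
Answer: $38887 + 248 \sqrt{-3 + \sqrt{5}} \approx 38887.0 + 216.76 i$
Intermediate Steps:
$V{\left(p \right)} = \sqrt{4 + p}$ ($V{\left(p \right)} = \sqrt{p + 4} = \sqrt{4 + p}$)
$r = \sqrt{-3 + \sqrt{5}}$ ($r = \sqrt{-3 + \sqrt{4 + 1}} = \sqrt{-3 + \sqrt{5}} \approx 0.87403 i$)
$f{\left(E \right)} = - 2 E \sqrt{-3 + \sqrt{5}}$ ($f{\left(E \right)} = E \left(-2\right) \sqrt{-3 + \sqrt{5}} = - 2 E \sqrt{-3 + \sqrt{5}}$)
$38887 + f{\left(-124 \right)} = 38887 - 2 i \left(-124\right) \sqrt{3 - \sqrt{5}} = 38887 + 248 i \sqrt{3 - \sqrt{5}}$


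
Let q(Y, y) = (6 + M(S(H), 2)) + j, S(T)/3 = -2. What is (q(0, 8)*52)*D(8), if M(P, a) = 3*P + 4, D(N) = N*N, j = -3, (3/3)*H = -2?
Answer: -36608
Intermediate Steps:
H = -2
S(T) = -6 (S(T) = 3*(-2) = -6)
D(N) = N²
M(P, a) = 4 + 3*P
q(Y, y) = -11 (q(Y, y) = (6 + (4 + 3*(-6))) - 3 = (6 + (4 - 18)) - 3 = (6 - 14) - 3 = -8 - 3 = -11)
(q(0, 8)*52)*D(8) = -11*52*8² = -572*64 = -36608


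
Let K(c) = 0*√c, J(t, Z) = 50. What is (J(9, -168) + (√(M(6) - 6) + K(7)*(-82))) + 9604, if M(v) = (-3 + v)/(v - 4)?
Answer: 9654 + 3*I*√2/2 ≈ 9654.0 + 2.1213*I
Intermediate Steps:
M(v) = (-3 + v)/(-4 + v)
K(c) = 0
(J(9, -168) + (√(M(6) - 6) + K(7)*(-82))) + 9604 = (50 + (√((-3 + 6)/(-4 + 6) - 6) + 0*(-82))) + 9604 = (50 + (√(3/2 - 6) + 0)) + 9604 = (50 + (√(-9/2) + 0)) + 9604 = (50 + (3*I*√2/2 + 0)) + 9604 = (50 + 3*I*√2/2) + 9604 = 9654 + 3*I*√2/2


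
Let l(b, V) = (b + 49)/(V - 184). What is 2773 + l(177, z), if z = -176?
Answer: 499027/180 ≈ 2772.4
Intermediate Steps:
l(b, V) = (49 + b)/(-184 + V)
2773 + l(177, z) = 2773 + (49 + 177)/(-184 - 176) = 2773 + 226/(-360) = 2773 - 1/360*226 = 2773 - 113/180 = 499027/180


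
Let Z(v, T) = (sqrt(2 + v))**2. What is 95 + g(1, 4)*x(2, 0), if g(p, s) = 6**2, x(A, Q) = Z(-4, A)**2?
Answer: 239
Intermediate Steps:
Z(v, T) = 2 + v
x(A, Q) = 4 (x(A, Q) = (2 - 4)**2 = (-2)**2 = 4)
g(p, s) = 36
95 + g(1, 4)*x(2, 0) = 95 + 36*4 = 95 + 144 = 239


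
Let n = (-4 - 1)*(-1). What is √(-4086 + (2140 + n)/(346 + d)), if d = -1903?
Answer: I*√1100980131/519 ≈ 63.933*I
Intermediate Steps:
n = 5 (n = -5*(-1) = 5)
√(-4086 + (2140 + n)/(346 + d)) = √(-4086 + (2140 + 5)/(346 - 1903)) = √(-4086 + 2145/(-1557)) = √(-4086 + 2145*(-1/1557)) = √(-4086 - 715/519) = √(-2121349/519) = I*√1100980131/519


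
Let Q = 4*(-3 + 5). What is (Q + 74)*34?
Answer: 2788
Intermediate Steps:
Q = 8 (Q = 4*2 = 8)
(Q + 74)*34 = (8 + 74)*34 = 82*34 = 2788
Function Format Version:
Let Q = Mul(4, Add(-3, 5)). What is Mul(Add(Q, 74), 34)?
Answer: 2788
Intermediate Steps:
Q = 8 (Q = Mul(4, 2) = 8)
Mul(Add(Q, 74), 34) = Mul(Add(8, 74), 34) = Mul(82, 34) = 2788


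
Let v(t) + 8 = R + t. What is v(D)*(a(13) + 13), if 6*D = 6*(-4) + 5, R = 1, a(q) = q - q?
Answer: -793/6 ≈ -132.17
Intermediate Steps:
a(q) = 0
D = -19/6 (D = (6*(-4) + 5)/6 = (-24 + 5)/6 = (⅙)*(-19) = -19/6 ≈ -3.1667)
v(t) = -7 + t (v(t) = -8 + (1 + t) = -7 + t)
v(D)*(a(13) + 13) = (-7 - 19/6)*(0 + 13) = -61/6*13 = -793/6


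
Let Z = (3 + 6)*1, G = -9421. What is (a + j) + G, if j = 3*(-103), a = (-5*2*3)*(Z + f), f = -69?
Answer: -7930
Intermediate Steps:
Z = 9 (Z = 9*1 = 9)
a = 1800 (a = (-5*2*3)*(9 - 69) = -10*3*(-60) = -30*(-60) = 1800)
j = -309
(a + j) + G = (1800 - 309) - 9421 = 1491 - 9421 = -7930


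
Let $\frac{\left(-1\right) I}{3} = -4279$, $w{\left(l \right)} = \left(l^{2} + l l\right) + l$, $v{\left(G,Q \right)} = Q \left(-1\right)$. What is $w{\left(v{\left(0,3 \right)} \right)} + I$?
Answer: $12852$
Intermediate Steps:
$v{\left(G,Q \right)} = - Q$
$w{\left(l \right)} = l + 2 l^{2}$ ($w{\left(l \right)} = \left(l^{2} + l^{2}\right) + l = 2 l^{2} + l = l + 2 l^{2}$)
$I = 12837$ ($I = \left(-3\right) \left(-4279\right) = 12837$)
$w{\left(v{\left(0,3 \right)} \right)} + I = \left(-1\right) 3 \left(1 + 2 \left(\left(-1\right) 3\right)\right) + 12837 = - 3 \left(1 + 2 \left(-3\right)\right) + 12837 = - 3 \left(1 - 6\right) + 12837 = \left(-3\right) \left(-5\right) + 12837 = 15 + 12837 = 12852$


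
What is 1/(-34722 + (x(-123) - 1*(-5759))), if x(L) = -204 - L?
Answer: -1/29044 ≈ -3.4431e-5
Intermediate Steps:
1/(-34722 + (x(-123) - 1*(-5759))) = 1/(-34722 + ((-204 - 1*(-123)) - 1*(-5759))) = 1/(-34722 + ((-204 + 123) + 5759)) = 1/(-34722 + (-81 + 5759)) = 1/(-34722 + 5678) = 1/(-29044) = -1/29044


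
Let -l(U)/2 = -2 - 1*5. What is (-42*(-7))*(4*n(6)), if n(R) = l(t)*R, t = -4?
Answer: 98784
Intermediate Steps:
l(U) = 14 (l(U) = -2*(-2 - 1*5) = -2*(-2 - 5) = -2*(-7) = 14)
n(R) = 14*R
(-42*(-7))*(4*n(6)) = (-42*(-7))*(4*(14*6)) = 294*(4*84) = 294*336 = 98784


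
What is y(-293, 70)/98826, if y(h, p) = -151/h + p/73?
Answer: 10511/704596438 ≈ 1.4918e-5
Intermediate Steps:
y(h, p) = -151/h + p/73 (y(h, p) = -151/h + p*(1/73) = -151/h + p/73)
y(-293, 70)/98826 = (-151/(-293) + (1/73)*70)/98826 = (-151*(-1/293) + 70/73)*(1/98826) = (151/293 + 70/73)*(1/98826) = (31533/21389)*(1/98826) = 10511/704596438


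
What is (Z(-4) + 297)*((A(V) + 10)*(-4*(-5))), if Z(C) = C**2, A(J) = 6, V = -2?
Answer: 100160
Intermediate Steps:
(Z(-4) + 297)*((A(V) + 10)*(-4*(-5))) = ((-4)**2 + 297)*((6 + 10)*(-4*(-5))) = (16 + 297)*(16*20) = 313*320 = 100160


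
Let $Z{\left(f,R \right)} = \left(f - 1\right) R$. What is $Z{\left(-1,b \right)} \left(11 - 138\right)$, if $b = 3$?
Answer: $762$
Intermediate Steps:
$Z{\left(f,R \right)} = R \left(-1 + f\right)$ ($Z{\left(f,R \right)} = \left(-1 + f\right) R = R \left(-1 + f\right)$)
$Z{\left(-1,b \right)} \left(11 - 138\right) = 3 \left(-1 - 1\right) \left(11 - 138\right) = 3 \left(-2\right) \left(-127\right) = \left(-6\right) \left(-127\right) = 762$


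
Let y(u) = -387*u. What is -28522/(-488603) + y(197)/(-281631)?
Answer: 15094427833/45868583831 ≈ 0.32908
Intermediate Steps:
-28522/(-488603) + y(197)/(-281631) = -28522/(-488603) - 387*197/(-281631) = -28522*(-1/488603) - 76239*(-1/281631) = 28522/488603 + 25413/93877 = 15094427833/45868583831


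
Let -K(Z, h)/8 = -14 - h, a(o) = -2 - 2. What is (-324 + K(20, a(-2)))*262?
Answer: -63928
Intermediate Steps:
a(o) = -4
K(Z, h) = 112 + 8*h (K(Z, h) = -8*(-14 - h) = 112 + 8*h)
(-324 + K(20, a(-2)))*262 = (-324 + (112 + 8*(-4)))*262 = (-324 + (112 - 32))*262 = (-324 + 80)*262 = -244*262 = -63928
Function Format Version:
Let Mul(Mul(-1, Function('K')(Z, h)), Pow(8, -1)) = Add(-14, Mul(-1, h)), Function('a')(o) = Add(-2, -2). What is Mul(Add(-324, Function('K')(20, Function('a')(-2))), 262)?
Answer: -63928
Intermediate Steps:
Function('a')(o) = -4
Function('K')(Z, h) = Add(112, Mul(8, h)) (Function('K')(Z, h) = Mul(-8, Add(-14, Mul(-1, h))) = Add(112, Mul(8, h)))
Mul(Add(-324, Function('K')(20, Function('a')(-2))), 262) = Mul(Add(-324, Add(112, Mul(8, -4))), 262) = Mul(Add(-324, Add(112, -32)), 262) = Mul(Add(-324, 80), 262) = Mul(-244, 262) = -63928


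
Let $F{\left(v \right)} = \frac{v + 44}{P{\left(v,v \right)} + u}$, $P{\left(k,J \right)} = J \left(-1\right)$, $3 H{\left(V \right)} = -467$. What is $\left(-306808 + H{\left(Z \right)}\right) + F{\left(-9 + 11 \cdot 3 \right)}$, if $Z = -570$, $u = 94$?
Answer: $- \frac{32231083}{105} \approx -3.0696 \cdot 10^{5}$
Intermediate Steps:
$H{\left(V \right)} = - \frac{467}{3}$ ($H{\left(V \right)} = \frac{1}{3} \left(-467\right) = - \frac{467}{3}$)
$P{\left(k,J \right)} = - J$
$F{\left(v \right)} = \frac{44 + v}{94 - v}$ ($F{\left(v \right)} = \frac{v + 44}{- v + 94} = \frac{44 + v}{94 - v}$)
$\left(-306808 + H{\left(Z \right)}\right) + F{\left(-9 + 11 \cdot 3 \right)} = \left(-306808 - \frac{467}{3}\right) + \frac{-44 - \left(-9 + 11 \cdot 3\right)}{-94 + \left(-9 + 11 \cdot 3\right)} = - \frac{920891}{3} + \frac{-44 - \left(-9 + 33\right)}{-94 + \left(-9 + 33\right)} = - \frac{920891}{3} + \frac{-44 - 24}{-94 + 24} = - \frac{920891}{3} + \frac{-44 - 24}{-70} = - \frac{920891}{3} - - \frac{34}{35} = - \frac{920891}{3} + \frac{34}{35} = - \frac{32231083}{105}$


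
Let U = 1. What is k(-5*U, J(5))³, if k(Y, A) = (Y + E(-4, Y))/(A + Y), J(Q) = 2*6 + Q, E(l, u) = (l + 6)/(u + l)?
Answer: -103823/1259712 ≈ -0.082418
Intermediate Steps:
E(l, u) = (6 + l)/(l + u)
J(Q) = 12 + Q
k(Y, A) = (Y + 2/(-4 + Y))/(A + Y) (k(Y, A) = (Y + (6 - 4)/(-4 + Y))/(A + Y) = (Y + 2/(-4 + Y))/(A + Y))
k(-5*U, J(5))³ = ((2 + (-5*1)*(-4 - 5*1))/((-4 - 5*1)*((12 + 5) - 5*1)))³ = ((2 - 5*(-4 - 5))/((-4 - 5)*(17 - 5)))³ = ((2 - 5*(-9))/(-9*12))³ = (-⅑*1/12*(2 + 45))³ = (-⅑*1/12*47)³ = (-47/108)³ = -103823/1259712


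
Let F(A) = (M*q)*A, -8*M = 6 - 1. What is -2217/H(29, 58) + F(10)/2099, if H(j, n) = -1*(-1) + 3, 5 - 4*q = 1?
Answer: -1163377/2099 ≈ -554.25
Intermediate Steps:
q = 1 (q = 5/4 - ¼*1 = 5/4 - ¼ = 1)
H(j, n) = 4 (H(j, n) = 1 + 3 = 4)
M = -5/8 (M = -(6 - 1)/8 = -⅛*5 = -5/8 ≈ -0.62500)
F(A) = -5*A/8 (F(A) = (-5/8*1)*A = -5*A/8)
-2217/H(29, 58) + F(10)/2099 = -2217/4 - 5/8*10/2099 = -2217*¼ - 25/4*1/2099 = -2217/4 - 25/8396 = -1163377/2099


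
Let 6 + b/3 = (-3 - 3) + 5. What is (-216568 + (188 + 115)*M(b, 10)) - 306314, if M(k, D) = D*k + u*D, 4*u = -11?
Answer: -1189689/2 ≈ -5.9484e+5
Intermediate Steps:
u = -11/4 (u = (¼)*(-11) = -11/4 ≈ -2.7500)
b = -21 (b = -18 + 3*((-3 - 3) + 5) = -18 + 3*(-6 + 5) = -18 + 3*(-1) = -18 - 3 = -21)
M(k, D) = -11*D/4 + D*k (M(k, D) = D*k - 11*D/4 = -11*D/4 + D*k)
(-216568 + (188 + 115)*M(b, 10)) - 306314 = (-216568 + (188 + 115)*((¼)*10*(-11 + 4*(-21)))) - 306314 = (-216568 + 303*((¼)*10*(-11 - 84))) - 306314 = (-216568 + 303*((¼)*10*(-95))) - 306314 = (-216568 + 303*(-475/2)) - 306314 = (-216568 - 143925/2) - 306314 = -577061/2 - 306314 = -1189689/2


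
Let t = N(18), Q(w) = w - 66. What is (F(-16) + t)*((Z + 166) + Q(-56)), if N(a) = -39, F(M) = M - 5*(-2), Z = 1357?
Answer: -63045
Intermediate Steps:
Q(w) = -66 + w
F(M) = 10 + M (F(M) = M + 10 = 10 + M)
t = -39
(F(-16) + t)*((Z + 166) + Q(-56)) = ((10 - 16) - 39)*((1357 + 166) + (-66 - 56)) = (-6 - 39)*(1523 - 122) = -45*1401 = -63045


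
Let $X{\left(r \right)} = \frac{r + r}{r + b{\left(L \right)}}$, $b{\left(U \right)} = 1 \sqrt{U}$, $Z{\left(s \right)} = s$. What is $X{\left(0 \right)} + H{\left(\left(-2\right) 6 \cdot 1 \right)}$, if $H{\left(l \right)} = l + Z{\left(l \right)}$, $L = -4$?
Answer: $-24$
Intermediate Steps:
$b{\left(U \right)} = \sqrt{U}$
$H{\left(l \right)} = 2 l$ ($H{\left(l \right)} = l + l = 2 l$)
$X{\left(r \right)} = \frac{2 r}{r + 2 i}$ ($X{\left(r \right)} = \frac{r + r}{r + \sqrt{-4}} = \frac{2 r}{r + 2 i}$)
$X{\left(0 \right)} + H{\left(\left(-2\right) 6 \cdot 1 \right)} = 2 \cdot 0 \frac{1}{0 + 2 i} + 2 \left(-2\right) 6 \cdot 1 = 2 \cdot 0 \frac{1}{2 i} + 2 \left(\left(-12\right) 1\right) = 2 \cdot 0 \left(- \frac{i}{2}\right) + 2 \left(-12\right) = 0 - 24 = -24$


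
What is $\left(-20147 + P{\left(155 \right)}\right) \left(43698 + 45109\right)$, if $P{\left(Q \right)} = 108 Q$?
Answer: $-302565449$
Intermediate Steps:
$\left(-20147 + P{\left(155 \right)}\right) \left(43698 + 45109\right) = \left(-20147 + 108 \cdot 155\right) \left(43698 + 45109\right) = \left(-20147 + 16740\right) 88807 = \left(-3407\right) 88807 = -302565449$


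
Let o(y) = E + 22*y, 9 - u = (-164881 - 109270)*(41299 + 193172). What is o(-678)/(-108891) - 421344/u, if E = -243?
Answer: 54132311076787/388864637506935 ≈ 0.13921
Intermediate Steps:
u = 64280459130 (u = 9 - (-164881 - 109270)*(41299 + 193172) = 9 - (-274151)*234471 = 9 - 1*(-64280459121) = 9 + 64280459121 = 64280459130)
o(y) = -243 + 22*y
o(-678)/(-108891) - 421344/u = (-243 + 22*(-678))/(-108891) - 421344/64280459130 = (-243 - 14916)*(-1/108891) - 421344*1/64280459130 = -15159*(-1/108891) - 70224/10713409855 = 5053/36297 - 70224/10713409855 = 54132311076787/388864637506935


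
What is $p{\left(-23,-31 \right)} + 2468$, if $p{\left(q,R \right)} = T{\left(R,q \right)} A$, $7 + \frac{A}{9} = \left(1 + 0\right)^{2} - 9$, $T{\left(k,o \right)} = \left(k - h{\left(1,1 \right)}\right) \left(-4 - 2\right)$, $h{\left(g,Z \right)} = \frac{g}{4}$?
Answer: $- \frac{45689}{2} \approx -22845.0$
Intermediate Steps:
$h{\left(g,Z \right)} = \frac{g}{4}$ ($h{\left(g,Z \right)} = g \frac{1}{4} = \frac{g}{4}$)
$T{\left(k,o \right)} = \frac{3}{2} - 6 k$ ($T{\left(k,o \right)} = \left(k - \frac{1}{4} \cdot 1\right) \left(-4 - 2\right) = \left(k - \frac{1}{4}\right) \left(-6\right) = \left(- \frac{1}{4} + k\right) \left(-6\right) = \frac{3}{2} - 6 k$)
$A = -135$ ($A = -63 + 9 \left(\left(1 + 0\right)^{2} - 9\right) = -63 + 9 \left(1^{2} - 9\right) = -63 + 9 \left(1 - 9\right) = -63 + 9 \left(-8\right) = -63 - 72 = -135$)
$p{\left(q,R \right)} = - \frac{405}{2} + 810 R$ ($p{\left(q,R \right)} = \left(\frac{3}{2} - 6 R\right) \left(-135\right) = - \frac{405}{2} + 810 R$)
$p{\left(-23,-31 \right)} + 2468 = \left(- \frac{405}{2} + 810 \left(-31\right)\right) + 2468 = \left(- \frac{405}{2} - 25110\right) + 2468 = - \frac{50625}{2} + 2468 = - \frac{45689}{2}$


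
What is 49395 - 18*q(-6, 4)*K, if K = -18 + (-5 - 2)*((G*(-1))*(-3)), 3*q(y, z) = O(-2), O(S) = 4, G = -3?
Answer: 48315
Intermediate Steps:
q(y, z) = 4/3 (q(y, z) = (⅓)*4 = 4/3)
K = 45 (K = -18 + (-5 - 2)*(-3*(-1)*(-3)) = -18 - 21*(-3) = -18 - 7*(-9) = -18 + 63 = 45)
49395 - 18*q(-6, 4)*K = 49395 - 18*(4/3)*45 = 49395 - 24*45 = 49395 - 1*1080 = 49395 - 1080 = 48315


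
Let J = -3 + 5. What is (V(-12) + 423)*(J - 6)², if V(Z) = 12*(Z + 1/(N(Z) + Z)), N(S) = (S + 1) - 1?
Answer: 4456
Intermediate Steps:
N(S) = S (N(S) = (1 + S) - 1 = S)
J = 2
V(Z) = 6/Z + 12*Z (V(Z) = 12*(Z + 1/(Z + Z)) = 12*(Z + 1/(2*Z)) = 6/Z + 12*Z)
(V(-12) + 423)*(J - 6)² = ((6/(-12) + 12*(-12)) + 423)*(2 - 6)² = ((6*(-1/12) - 144) + 423)*(-4)² = ((-½ - 144) + 423)*16 = (-289/2 + 423)*16 = (557/2)*16 = 4456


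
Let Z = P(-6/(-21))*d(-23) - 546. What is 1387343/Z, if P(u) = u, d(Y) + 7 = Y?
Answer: -9711401/3882 ≈ -2501.6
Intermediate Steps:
d(Y) = -7 + Y
Z = -3882/7 (Z = (-6/(-21))*(-7 - 23) - 546 = -6*(-1/21)*(-30) - 546 = (2/7)*(-30) - 546 = -60/7 - 546 = -3882/7 ≈ -554.57)
1387343/Z = 1387343/(-3882/7) = 1387343*(-7/3882) = -9711401/3882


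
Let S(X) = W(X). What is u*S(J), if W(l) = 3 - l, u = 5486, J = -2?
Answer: 27430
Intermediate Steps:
S(X) = 3 - X
u*S(J) = 5486*(3 - 1*(-2)) = 5486*(3 + 2) = 5486*5 = 27430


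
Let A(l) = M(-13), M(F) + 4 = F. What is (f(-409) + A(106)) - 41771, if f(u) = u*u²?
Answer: -68459717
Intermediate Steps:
M(F) = -4 + F
A(l) = -17 (A(l) = -4 - 13 = -17)
f(u) = u³
(f(-409) + A(106)) - 41771 = ((-409)³ - 17) - 41771 = (-68417929 - 17) - 41771 = -68417946 - 41771 = -68459717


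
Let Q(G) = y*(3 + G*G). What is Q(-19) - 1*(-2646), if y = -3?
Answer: 1554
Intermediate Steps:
Q(G) = -9 - 3*G² (Q(G) = -3*(3 + G*G) = -3*(3 + G²) = -9 - 3*G²)
Q(-19) - 1*(-2646) = (-9 - 3*(-19)²) - 1*(-2646) = (-9 - 3*361) + 2646 = (-9 - 1083) + 2646 = -1092 + 2646 = 1554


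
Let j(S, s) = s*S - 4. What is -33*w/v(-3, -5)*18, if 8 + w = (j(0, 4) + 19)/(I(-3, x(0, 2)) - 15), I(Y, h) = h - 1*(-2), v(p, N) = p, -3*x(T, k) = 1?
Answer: -7227/4 ≈ -1806.8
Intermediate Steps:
x(T, k) = -1/3 (x(T, k) = -1/3*1 = -1/3)
j(S, s) = -4 + S*s (j(S, s) = S*s - 4 = -4 + S*s)
I(Y, h) = 2 + h (I(Y, h) = h + 2 = 2 + h)
w = -73/8 (w = -8 + ((-4 + 0*4) + 19)/((2 - 1/3) - 15) = -8 + ((-4 + 0) + 19)/(5/3 - 15) = -8 + (-4 + 19)/(-40/3) = -8 + 15*(-3/40) = -8 - 9/8 = -73/8 ≈ -9.1250)
-33*w/v(-3, -5)*18 = -(-2409)/(8*(-3))*18 = -(-2409)*(-1)/(8*3)*18 = -33*73/24*18 = -803/8*18 = -7227/4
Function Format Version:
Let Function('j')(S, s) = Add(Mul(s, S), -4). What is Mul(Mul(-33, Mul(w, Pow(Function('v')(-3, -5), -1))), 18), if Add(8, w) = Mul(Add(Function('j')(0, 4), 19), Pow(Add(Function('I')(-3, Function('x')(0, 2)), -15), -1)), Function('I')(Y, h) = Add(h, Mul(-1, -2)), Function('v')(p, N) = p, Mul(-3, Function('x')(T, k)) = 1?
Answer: Rational(-7227, 4) ≈ -1806.8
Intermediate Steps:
Function('x')(T, k) = Rational(-1, 3) (Function('x')(T, k) = Mul(Rational(-1, 3), 1) = Rational(-1, 3))
Function('j')(S, s) = Add(-4, Mul(S, s)) (Function('j')(S, s) = Add(Mul(S, s), -4) = Add(-4, Mul(S, s)))
Function('I')(Y, h) = Add(2, h) (Function('I')(Y, h) = Add(h, 2) = Add(2, h))
w = Rational(-73, 8) (w = Add(-8, Mul(Add(Add(-4, Mul(0, 4)), 19), Pow(Add(Add(2, Rational(-1, 3)), -15), -1))) = Add(-8, Mul(Add(Add(-4, 0), 19), Pow(Add(Rational(5, 3), -15), -1))) = Add(-8, Mul(Add(-4, 19), Pow(Rational(-40, 3), -1))) = Add(-8, Mul(15, Rational(-3, 40))) = Add(-8, Rational(-9, 8)) = Rational(-73, 8) ≈ -9.1250)
Mul(Mul(-33, Mul(w, Pow(Function('v')(-3, -5), -1))), 18) = Mul(Mul(-33, Mul(Rational(-73, 8), Pow(-3, -1))), 18) = Mul(Mul(-33, Mul(Rational(-73, 8), Rational(-1, 3))), 18) = Mul(Mul(-33, Rational(73, 24)), 18) = Mul(Rational(-803, 8), 18) = Rational(-7227, 4)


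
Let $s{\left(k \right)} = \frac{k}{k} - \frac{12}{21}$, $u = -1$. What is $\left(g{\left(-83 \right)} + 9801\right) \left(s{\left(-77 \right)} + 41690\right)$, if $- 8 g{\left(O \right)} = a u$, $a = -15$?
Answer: $\frac{3268237767}{8} \approx 4.0853 \cdot 10^{8}$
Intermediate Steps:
$s{\left(k \right)} = \frac{3}{7}$ ($s{\left(k \right)} = 1 - \frac{4}{7} = \frac{3}{7}$)
$g{\left(O \right)} = - \frac{15}{8}$ ($g{\left(O \right)} = - \frac{\left(-15\right) \left(-1\right)}{8} = \left(- \frac{1}{8}\right) 15 = - \frac{15}{8}$)
$\left(g{\left(-83 \right)} + 9801\right) \left(s{\left(-77 \right)} + 41690\right) = \left(- \frac{15}{8} + 9801\right) \left(\frac{3}{7} + 41690\right) = \frac{78393}{8} \cdot \frac{291833}{7} = \frac{3268237767}{8}$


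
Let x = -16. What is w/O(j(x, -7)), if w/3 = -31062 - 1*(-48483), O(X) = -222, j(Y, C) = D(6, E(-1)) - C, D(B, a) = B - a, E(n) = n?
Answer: -17421/74 ≈ -235.42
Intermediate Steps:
j(Y, C) = 7 - C (j(Y, C) = (6 - 1*(-1)) - C = (6 + 1) - C = 7 - C)
w = 52263 (w = 3*(-31062 - 1*(-48483)) = 3*(-31062 + 48483) = 3*17421 = 52263)
w/O(j(x, -7)) = 52263/(-222) = 52263*(-1/222) = -17421/74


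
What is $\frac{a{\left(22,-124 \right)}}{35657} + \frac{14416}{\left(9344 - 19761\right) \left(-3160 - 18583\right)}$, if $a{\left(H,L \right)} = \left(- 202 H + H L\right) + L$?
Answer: $- \frac{97176873392}{475070441351} \approx -0.20455$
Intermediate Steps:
$a{\left(H,L \right)} = L - 202 H + H L$
$\frac{a{\left(22,-124 \right)}}{35657} + \frac{14416}{\left(9344 - 19761\right) \left(-3160 - 18583\right)} = \frac{-124 - 4444 + 22 \left(-124\right)}{35657} + \frac{14416}{\left(9344 - 19761\right) \left(-3160 - 18583\right)} = \left(-124 - 4444 - 2728\right) \frac{1}{35657} + \frac{14416}{\left(9344 - 19761\right) \left(-21743\right)} = \left(-7296\right) \frac{1}{35657} + \frac{14416}{\left(9344 - 19761\right) \left(-21743\right)} = - \frac{7296}{35657} + \frac{14416}{\left(-10417\right) \left(-21743\right)} = - \frac{7296}{35657} + \frac{14416}{226496831} = - \frac{7296}{35657} + 14416 \cdot \frac{1}{226496831} = - \frac{7296}{35657} + \frac{848}{13323343} = - \frac{97176873392}{475070441351}$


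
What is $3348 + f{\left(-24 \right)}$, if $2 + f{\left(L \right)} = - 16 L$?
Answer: $3730$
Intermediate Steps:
$f{\left(L \right)} = -2 - 16 L$
$3348 + f{\left(-24 \right)} = 3348 - -382 = 3348 + \left(-2 + 384\right) = 3348 + 382 = 3730$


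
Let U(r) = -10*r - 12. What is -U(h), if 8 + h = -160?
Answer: -1668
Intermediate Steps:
h = -168 (h = -8 - 160 = -168)
U(r) = -12 - 10*r
-U(h) = -(-12 - 10*(-168)) = -(-12 + 1680) = -1*1668 = -1668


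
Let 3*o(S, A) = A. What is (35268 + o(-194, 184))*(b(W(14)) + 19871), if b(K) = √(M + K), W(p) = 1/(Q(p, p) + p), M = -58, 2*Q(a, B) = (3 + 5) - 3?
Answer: 2106087548/3 + 211976*I*√15774/99 ≈ 7.0203e+8 + 2.6892e+5*I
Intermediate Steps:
o(S, A) = A/3
Q(a, B) = 5/2 (Q(a, B) = ((3 + 5) - 3)/2 = (8 - 3)/2 = (½)*5 = 5/2)
W(p) = 1/(5/2 + p)
b(K) = √(-58 + K)
(35268 + o(-194, 184))*(b(W(14)) + 19871) = (35268 + (⅓)*184)*(√(-58 + 2/(5 + 2*14)) + 19871) = (35268 + 184/3)*(√(-58 + 2/(5 + 28)) + 19871) = 105988*(√(-58 + 2/33) + 19871)/3 = 105988*(√(-1912/33) + 19871)/3 = 105988*(2*I*√15774/33 + 19871)/3 = 105988*(19871 + 2*I*√15774/33)/3 = 2106087548/3 + 211976*I*√15774/99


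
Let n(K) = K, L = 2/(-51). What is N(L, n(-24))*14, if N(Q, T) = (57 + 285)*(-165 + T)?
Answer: -904932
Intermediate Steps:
L = -2/51 (L = 2*(-1/51) = -2/51 ≈ -0.039216)
N(Q, T) = -56430 + 342*T (N(Q, T) = 342*(-165 + T) = -56430 + 342*T)
N(L, n(-24))*14 = (-56430 + 342*(-24))*14 = (-56430 - 8208)*14 = -64638*14 = -904932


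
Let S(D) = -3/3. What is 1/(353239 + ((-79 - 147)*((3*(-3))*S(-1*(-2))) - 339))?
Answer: 1/350866 ≈ 2.8501e-6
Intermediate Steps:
S(D) = -1 (S(D) = -3*1/3 = -1)
1/(353239 + ((-79 - 147)*((3*(-3))*S(-1*(-2))) - 339)) = 1/(353239 + ((-79 - 147)*((3*(-3))*(-1)) - 339)) = 1/(353239 + (-(-2034)*(-1) - 339)) = 1/(353239 + (-226*9 - 339)) = 1/(353239 + (-2034 - 339)) = 1/(353239 - 2373) = 1/350866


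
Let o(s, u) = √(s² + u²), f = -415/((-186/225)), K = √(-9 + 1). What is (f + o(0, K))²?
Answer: 968734873/3844 + 62250*I*√2/31 ≈ 2.5201e+5 + 2839.8*I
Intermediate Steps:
K = 2*I*√2 (K = √(-8) = 2*I*√2 ≈ 2.8284*I)
f = 31125/62 (f = -415/((-186*1/225)) = -415/(-62/75) = -415*(-75/62) = 31125/62 ≈ 502.02)
(f + o(0, K))² = (31125/62 + √(0² + (2*I*√2)²))² = (31125/62 + √(0 - 8))² = (31125/62 + √(-8))² = (31125/62 + 2*I*√2)²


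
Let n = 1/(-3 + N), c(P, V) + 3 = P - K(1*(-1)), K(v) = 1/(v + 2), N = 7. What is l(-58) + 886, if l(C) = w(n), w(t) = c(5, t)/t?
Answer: 890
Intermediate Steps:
K(v) = 1/(2 + v)
c(P, V) = -4 + P (c(P, V) = -3 + (P - 1/(2 + 1*(-1))) = -3 + (P - 1/(2 - 1)) = -3 + (P - 1/1) = -3 + (P - 1*1) = -3 + (P - 1) = -3 + (-1 + P) = -4 + P)
n = ¼ (n = 1/(-3 + 7) = 1/4 = ¼ ≈ 0.25000)
w(t) = 1/t (w(t) = (-4 + 5)/t = 1/t)
l(C) = 4 (l(C) = 1/(¼) = 4)
l(-58) + 886 = 4 + 886 = 890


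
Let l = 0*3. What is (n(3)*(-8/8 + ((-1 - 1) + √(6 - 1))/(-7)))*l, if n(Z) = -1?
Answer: 0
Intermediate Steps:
l = 0
(n(3)*(-8/8 + ((-1 - 1) + √(6 - 1))/(-7)))*l = -(-8/8 + ((-1 - 1) + √(6 - 1))/(-7))*0 = -(-8*⅛ + (-2 + √5)*(-⅐))*0 = -(-1 + (2/7 - √5/7))*0 = -(-5/7 - √5/7)*0 = (5/7 + √5/7)*0 = 0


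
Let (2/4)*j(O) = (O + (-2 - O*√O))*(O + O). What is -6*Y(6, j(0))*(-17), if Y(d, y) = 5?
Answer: 510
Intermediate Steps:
j(O) = 4*O*(-2 + O - O^(3/2)) (j(O) = 2*((O + (-2 - O*√O))*(O + O)) = 2*((O + (-2 - O^(3/2)))*(2*O)) = 2*((-2 + O - O^(3/2))*(2*O)) = 2*(2*O*(-2 + O - O^(3/2))) = 4*O*(-2 + O - O^(3/2)))
-6*Y(6, j(0))*(-17) = -6*5*(-17) = -30*(-17) = 510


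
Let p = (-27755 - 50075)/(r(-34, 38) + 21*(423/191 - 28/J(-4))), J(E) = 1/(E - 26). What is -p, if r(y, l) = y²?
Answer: 14865530/3598919 ≈ 4.1306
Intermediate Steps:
J(E) = 1/(-26 + E)
p = -14865530/3598919 (p = (-27755 - 50075)/((-34)² + 21*(423/191 - 28/(1/(-26 - 4)))) = -77830/(1156 + 21*(423*(1/191) - 28/(1/(-30)))) = -77830/(1156 + 21*(423/191 - 28/(-1/30))) = -77830/(1156 + 21*(423/191 - 28*(-30))) = -77830/(1156 + 21*(423/191 + 840)) = -77830/(1156 + 21*(160863/191)) = -77830/(1156 + 3378123/191) = -77830/3598919/191 = -77830*191/3598919 = -14865530/3598919 ≈ -4.1306)
-p = -1*(-14865530/3598919) = 14865530/3598919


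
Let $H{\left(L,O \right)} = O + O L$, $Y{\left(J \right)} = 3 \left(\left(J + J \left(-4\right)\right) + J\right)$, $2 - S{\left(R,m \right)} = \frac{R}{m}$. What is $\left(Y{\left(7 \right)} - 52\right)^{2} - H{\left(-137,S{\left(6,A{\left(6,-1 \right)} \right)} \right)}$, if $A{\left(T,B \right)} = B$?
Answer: $9924$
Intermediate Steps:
$S{\left(R,m \right)} = 2 - \frac{R}{m}$
$Y{\left(J \right)} = - 6 J$ ($Y{\left(J \right)} = 3 \left(\left(J - 4 J\right) + J\right) = 3 \left(- 3 J + J\right) = 3 \left(- 2 J\right) = - 6 J$)
$H{\left(L,O \right)} = O + L O$
$\left(Y{\left(7 \right)} - 52\right)^{2} - H{\left(-137,S{\left(6,A{\left(6,-1 \right)} \right)} \right)} = \left(\left(-6\right) 7 - 52\right)^{2} - \left(2 - \frac{6}{-1}\right) \left(1 - 137\right) = \left(-42 - 52\right)^{2} - \left(2 - 6 \left(-1\right)\right) \left(-136\right) = \left(-94\right)^{2} - \left(2 + 6\right) \left(-136\right) = 8836 - 8 \left(-136\right) = 8836 - -1088 = 8836 + 1088 = 9924$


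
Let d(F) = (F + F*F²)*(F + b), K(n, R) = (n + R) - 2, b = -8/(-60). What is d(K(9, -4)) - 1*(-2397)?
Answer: 2491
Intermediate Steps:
b = 2/15 (b = -8*(-1/60) = 2/15 ≈ 0.13333)
K(n, R) = -2 + R + n (K(n, R) = (R + n) - 2 = -2 + R + n)
d(F) = (2/15 + F)*(F + F³) (d(F) = (F + F*F²)*(F + 2/15) = (F + F³)*(2/15 + F) = (2/15 + F)*(F + F³))
d(K(9, -4)) - 1*(-2397) = (-2 - 4 + 9)*(2 + 2*(-2 - 4 + 9)² + 15*(-2 - 4 + 9) + 15*(-2 - 4 + 9)³)/15 - 1*(-2397) = (1/15)*3*(2 + 2*3² + 15*3 + 15*3³) + 2397 = (1/15)*3*(2 + 2*9 + 45 + 15*27) + 2397 = (1/15)*3*(2 + 18 + 45 + 405) + 2397 = (1/15)*3*470 + 2397 = 94 + 2397 = 2491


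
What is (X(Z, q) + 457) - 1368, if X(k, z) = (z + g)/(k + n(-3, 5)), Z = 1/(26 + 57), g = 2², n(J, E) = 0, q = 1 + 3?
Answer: -247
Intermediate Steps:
q = 4
g = 4
Z = 1/83 ≈ 0.012048
X(k, z) = (4 + z)/k (X(k, z) = (z + 4)/(k + 0) = (4 + z)/k)
(X(Z, q) + 457) - 1368 = ((4 + 4)/(1/83) + 457) - 1368 = (83*8 + 457) - 1368 = (664 + 457) - 1368 = 1121 - 1368 = -247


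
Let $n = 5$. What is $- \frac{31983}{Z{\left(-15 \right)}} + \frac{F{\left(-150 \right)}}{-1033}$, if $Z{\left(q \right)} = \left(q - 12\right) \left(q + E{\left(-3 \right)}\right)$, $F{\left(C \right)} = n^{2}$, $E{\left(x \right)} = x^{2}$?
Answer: $- \frac{11014163}{55782} \approx -197.45$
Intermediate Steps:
$F{\left(C \right)} = 25$ ($F{\left(C \right)} = 5^{2} = 25$)
$Z{\left(q \right)} = \left(-12 + q\right) \left(9 + q\right)$ ($Z{\left(q \right)} = \left(q - 12\right) \left(q + \left(-3\right)^{2}\right) = \left(-12 + q\right) \left(q + 9\right) = \left(-12 + q\right) \left(9 + q\right)$)
$- \frac{31983}{Z{\left(-15 \right)}} + \frac{F{\left(-150 \right)}}{-1033} = - \frac{31983}{-108 + \left(-15\right)^{2} - -45} + \frac{25}{-1033} = - \frac{31983}{-108 + 225 + 45} + 25 \left(- \frac{1}{1033}\right) = - \frac{31983}{162} - \frac{25}{1033} = \left(-31983\right) \frac{1}{162} - \frac{25}{1033} = - \frac{10661}{54} - \frac{25}{1033} = - \frac{11014163}{55782}$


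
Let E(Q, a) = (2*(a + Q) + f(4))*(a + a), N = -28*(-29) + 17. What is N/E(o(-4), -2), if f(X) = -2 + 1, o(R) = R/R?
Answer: 829/12 ≈ 69.083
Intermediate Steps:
N = 829 (N = 812 + 17 = 829)
o(R) = 1
f(X) = -1
E(Q, a) = 2*a*(-1 + 2*Q + 2*a) (E(Q, a) = (2*(a + Q) - 1)*(a + a) = (2*(Q + a) - 1)*(2*a) = ((2*Q + 2*a) - 1)*(2*a) = (-1 + 2*Q + 2*a)*(2*a) = 2*a*(-1 + 2*Q + 2*a))
N/E(o(-4), -2) = 829/((2*(-2)*(-1 + 2*1 + 2*(-2)))) = 829/((2*(-2)*(-1 + 2 - 4))) = 829/((2*(-2)*(-3))) = 829/12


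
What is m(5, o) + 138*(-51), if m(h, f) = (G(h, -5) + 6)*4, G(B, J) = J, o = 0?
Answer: -7034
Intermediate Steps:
m(h, f) = 4 (m(h, f) = (-5 + 6)*4 = 1*4 = 4)
m(5, o) + 138*(-51) = 4 + 138*(-51) = 4 - 7038 = -7034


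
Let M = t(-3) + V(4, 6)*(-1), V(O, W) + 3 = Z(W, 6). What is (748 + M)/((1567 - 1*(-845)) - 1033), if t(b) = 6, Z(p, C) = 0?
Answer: 757/1379 ≈ 0.54895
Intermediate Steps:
V(O, W) = -3 (V(O, W) = -3 + 0 = -3)
M = 9 (M = 6 - 3*(-1) = 6 + 3 = 9)
(748 + M)/((1567 - 1*(-845)) - 1033) = (748 + 9)/((1567 - 1*(-845)) - 1033) = 757/((1567 + 845) - 1033) = 757/(2412 - 1033) = 757/1379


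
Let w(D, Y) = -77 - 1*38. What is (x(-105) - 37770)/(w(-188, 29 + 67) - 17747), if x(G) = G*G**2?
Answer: 398465/5954 ≈ 66.924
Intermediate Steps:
w(D, Y) = -115 (w(D, Y) = -77 - 38 = -115)
x(G) = G**3
(x(-105) - 37770)/(w(-188, 29 + 67) - 17747) = ((-105)**3 - 37770)/(-115 - 17747) = (-1157625 - 37770)/(-17862) = -1195395*(-1/17862) = 398465/5954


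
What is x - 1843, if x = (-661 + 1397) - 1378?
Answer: -2485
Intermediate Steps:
x = -642 (x = 736 - 1378 = -642)
x - 1843 = -642 - 1843 = -2485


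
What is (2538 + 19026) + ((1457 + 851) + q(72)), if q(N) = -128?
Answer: 23744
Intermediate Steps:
(2538 + 19026) + ((1457 + 851) + q(72)) = (2538 + 19026) + ((1457 + 851) - 128) = 21564 + (2308 - 128) = 21564 + 2180 = 23744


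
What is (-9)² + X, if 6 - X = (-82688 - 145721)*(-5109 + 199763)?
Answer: 44460725573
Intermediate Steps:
X = 44460725492 (X = 6 - (-82688 - 145721)*(-5109 + 199763) = 6 - (-228409)*194654 = 6 - 1*(-44460725486) = 6 + 44460725486 = 44460725492)
(-9)² + X = (-9)² + 44460725492 = 81 + 44460725492 = 44460725573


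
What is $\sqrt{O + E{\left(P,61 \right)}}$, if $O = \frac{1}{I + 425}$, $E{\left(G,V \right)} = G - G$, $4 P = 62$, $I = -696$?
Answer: $\frac{i \sqrt{271}}{271} \approx 0.060746 i$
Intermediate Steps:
$P = \frac{31}{2}$ ($P = \frac{1}{4} \cdot 62 = \frac{31}{2} \approx 15.5$)
$E{\left(G,V \right)} = 0$
$O = - \frac{1}{271}$ ($O = \frac{1}{-696 + 425} = \frac{1}{-271} = - \frac{1}{271} \approx -0.00369$)
$\sqrt{O + E{\left(P,61 \right)}} = \sqrt{- \frac{1}{271} + 0} = \sqrt{- \frac{1}{271}} = \frac{i \sqrt{271}}{271}$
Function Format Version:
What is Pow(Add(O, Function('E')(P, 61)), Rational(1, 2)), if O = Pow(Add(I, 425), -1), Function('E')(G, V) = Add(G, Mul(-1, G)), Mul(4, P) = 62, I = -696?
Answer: Mul(Rational(1, 271), I, Pow(271, Rational(1, 2))) ≈ Mul(0.060746, I)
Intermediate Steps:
P = Rational(31, 2) (P = Mul(Rational(1, 4), 62) = Rational(31, 2) ≈ 15.500)
Function('E')(G, V) = 0
O = Rational(-1, 271) (O = Pow(Add(-696, 425), -1) = Pow(-271, -1) = Rational(-1, 271) ≈ -0.0036900)
Pow(Add(O, Function('E')(P, 61)), Rational(1, 2)) = Pow(Add(Rational(-1, 271), 0), Rational(1, 2)) = Pow(Rational(-1, 271), Rational(1, 2)) = Mul(Rational(1, 271), I, Pow(271, Rational(1, 2)))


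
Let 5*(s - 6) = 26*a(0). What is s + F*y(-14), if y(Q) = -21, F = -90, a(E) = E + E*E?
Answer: 1896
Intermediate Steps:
a(E) = E + E²
s = 6 (s = 6 + (26*(0*(1 + 0)))/5 = 6 + (26*(0*1))/5 = 6 + (26*0)/5 = 6 + (⅕)*0 = 6 + 0 = 6)
s + F*y(-14) = 6 - 90*(-21) = 6 + 1890 = 1896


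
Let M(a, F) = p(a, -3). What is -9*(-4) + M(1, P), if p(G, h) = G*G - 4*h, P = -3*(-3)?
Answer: 49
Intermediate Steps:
P = 9
p(G, h) = G**2 - 4*h
M(a, F) = 12 + a**2 (M(a, F) = a**2 - 4*(-3) = a**2 + 12 = 12 + a**2)
-9*(-4) + M(1, P) = -9*(-4) + (12 + 1**2) = 36 + (12 + 1) = 36 + 13 = 49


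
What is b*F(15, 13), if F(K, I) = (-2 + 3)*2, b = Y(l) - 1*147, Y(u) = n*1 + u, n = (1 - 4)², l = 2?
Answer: -272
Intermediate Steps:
n = 9 (n = (-3)² = 9)
Y(u) = 9 + u (Y(u) = 9*1 + u = 9 + u)
b = -136 (b = (9 + 2) - 1*147 = 11 - 147 = -136)
F(K, I) = 2 (F(K, I) = 1*2 = 2)
b*F(15, 13) = -136*2 = -272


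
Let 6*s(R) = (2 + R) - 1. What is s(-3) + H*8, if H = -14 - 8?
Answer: -529/3 ≈ -176.33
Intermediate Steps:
H = -22
s(R) = 1/6 + R/6 (s(R) = ((2 + R) - 1)/6 = (1 + R)/6 = 1/6 + R/6)
s(-3) + H*8 = (1/6 + (1/6)*(-3)) - 22*8 = (1/6 - 1/2) - 176 = -1/3 - 176 = -529/3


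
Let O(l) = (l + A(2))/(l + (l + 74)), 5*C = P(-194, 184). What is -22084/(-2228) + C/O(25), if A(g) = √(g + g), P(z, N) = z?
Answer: -12653857/75195 ≈ -168.28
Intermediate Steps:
C = -194/5 (C = (⅕)*(-194) = -194/5 ≈ -38.800)
A(g) = √2*√g (A(g) = √(2*g) = √2*√g)
O(l) = (2 + l)/(74 + 2*l) (O(l) = (l + √2*√2)/(l + (l + 74)) = (l + 2)/(l + (74 + l)) = (2 + l)/(74 + 2*l))
-22084/(-2228) + C/O(25) = -22084/(-2228) - 194*2*(37 + 25)/(2 + 25)/5 = -22084*(-1/2228) - 194/(5*((½)*27/62)) = 5521/557 - 194/(5*((½)*(1/62)*27)) = 5521/557 - 194/(5*27/124) = 5521/557 - 194/5*124/27 = 5521/557 - 24056/135 = -12653857/75195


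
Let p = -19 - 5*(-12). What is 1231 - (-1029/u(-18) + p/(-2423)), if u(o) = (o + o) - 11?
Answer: 137696171/113881 ≈ 1209.1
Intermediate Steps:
p = 41 (p = -19 + 60 = 41)
u(o) = -11 + 2*o (u(o) = 2*o - 11 = -11 + 2*o)
1231 - (-1029/u(-18) + p/(-2423)) = 1231 - (-1029/(-11 + 2*(-18)) + 41/(-2423)) = 1231 - (-1029/(-11 - 36) + 41*(-1/2423)) = 1231 - (-1029/(-47) - 41/2423) = 1231 - (-1029*(-1/47) - 41/2423) = 1231 - (1029/47 - 41/2423) = 1231 - 1*2491340/113881 = 1231 - 2491340/113881 = 137696171/113881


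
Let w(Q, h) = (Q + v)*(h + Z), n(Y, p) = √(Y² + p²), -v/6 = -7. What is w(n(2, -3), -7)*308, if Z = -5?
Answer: -155232 - 3696*√13 ≈ -1.6856e+5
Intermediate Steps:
v = 42 (v = -6*(-7) = 42)
w(Q, h) = (-5 + h)*(42 + Q) (w(Q, h) = (Q + 42)*(h - 5) = (42 + Q)*(-5 + h) = (-5 + h)*(42 + Q))
w(n(2, -3), -7)*308 = (-210 - 5*√(2² + (-3)²) + 42*(-7) + √(2² + (-3)²)*(-7))*308 = (-210 - 5*√(4 + 9) - 294 + √(4 + 9)*(-7))*308 = (-210 - 5*√13 - 294 + √13*(-7))*308 = (-210 - 5*√13 - 294 - 7*√13)*308 = (-504 - 12*√13)*308 = -155232 - 3696*√13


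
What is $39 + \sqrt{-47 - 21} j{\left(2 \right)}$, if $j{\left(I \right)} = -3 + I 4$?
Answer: $39 + 10 i \sqrt{17} \approx 39.0 + 41.231 i$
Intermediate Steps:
$j{\left(I \right)} = -3 + 4 I$
$39 + \sqrt{-47 - 21} j{\left(2 \right)} = 39 + \sqrt{-47 - 21} \left(-3 + 4 \cdot 2\right) = 39 + \sqrt{-47 - 21} \left(-3 + 8\right) = 39 + \sqrt{-68} \cdot 5 = 39 + 2 i \sqrt{17} \cdot 5 = 39 + 10 i \sqrt{17}$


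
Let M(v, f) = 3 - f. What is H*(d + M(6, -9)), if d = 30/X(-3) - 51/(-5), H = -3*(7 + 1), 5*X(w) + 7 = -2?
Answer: -664/5 ≈ -132.80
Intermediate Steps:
X(w) = -9/5 (X(w) = -7/5 + (1/5)*(-2) = -7/5 - 2/5 = -9/5)
H = -24 (H = -3*8 = -24)
d = -97/15 (d = 30/(-9/5) - 51/(-5) = 30*(-5/9) - 51*(-1/5) = -50/3 + 51/5 = -97/15 ≈ -6.4667)
H*(d + M(6, -9)) = -24*(-97/15 + (3 - 1*(-9))) = -24*(-97/15 + (3 + 9)) = -24*(-97/15 + 12) = -24*83/15 = -664/5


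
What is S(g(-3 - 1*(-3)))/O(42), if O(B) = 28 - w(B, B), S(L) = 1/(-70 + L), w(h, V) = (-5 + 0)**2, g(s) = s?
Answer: -1/210 ≈ -0.0047619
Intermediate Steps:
w(h, V) = 25 (w(h, V) = (-5)**2 = 25)
O(B) = 3 (O(B) = 28 - 1*25 = 28 - 25 = 3)
S(g(-3 - 1*(-3)))/O(42) = 1/(-70 + (-3 - 1*(-3))*3) = (1/3)/(-70 + (-3 + 3)) = (1/3)/(-70 + 0) = (1/3)/(-70) = -1/70*1/3 = -1/210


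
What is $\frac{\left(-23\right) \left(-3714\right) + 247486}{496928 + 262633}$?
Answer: $\frac{332908}{759561} \approx 0.43829$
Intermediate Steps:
$\frac{\left(-23\right) \left(-3714\right) + 247486}{496928 + 262633} = \frac{85422 + 247486}{759561} = 332908 \cdot \frac{1}{759561} = \frac{332908}{759561}$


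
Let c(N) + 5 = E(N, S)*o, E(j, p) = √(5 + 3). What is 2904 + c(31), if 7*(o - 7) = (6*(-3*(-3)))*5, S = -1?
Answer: 2899 + 638*√2/7 ≈ 3027.9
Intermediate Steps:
E(j, p) = 2*√2 (E(j, p) = √8 = 2*√2)
o = 319/7 (o = 7 + ((6*(-3*(-3)))*5)/7 = 7 + ((6*9)*5)/7 = 7 + (54*5)/7 = 7 + (⅐)*270 = 7 + 270/7 = 319/7 ≈ 45.571)
c(N) = -5 + 638*√2/7 (c(N) = -5 + (2*√2)*(319/7) = -5 + 638*√2/7)
2904 + c(31) = 2904 + (-5 + 638*√2/7) = 2899 + 638*√2/7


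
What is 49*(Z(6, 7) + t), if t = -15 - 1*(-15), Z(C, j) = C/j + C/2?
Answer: 189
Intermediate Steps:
Z(C, j) = C/2 + C/j (Z(C, j) = C/j + C*(1/2) = C/j + C/2 = C/2 + C/j)
t = 0 (t = -15 + 15 = 0)
49*(Z(6, 7) + t) = 49*(((1/2)*6 + 6/7) + 0) = 49*((3 + 6*(1/7)) + 0) = 49*((3 + 6/7) + 0) = 49*(27/7 + 0) = 49*(27/7) = 189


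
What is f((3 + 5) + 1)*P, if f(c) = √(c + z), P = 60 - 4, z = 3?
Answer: 112*√3 ≈ 193.99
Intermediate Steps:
P = 56
f(c) = √(3 + c) (f(c) = √(c + 3) = √(3 + c))
f((3 + 5) + 1)*P = √(3 + ((3 + 5) + 1))*56 = √(3 + (8 + 1))*56 = √(3 + 9)*56 = √12*56 = (2*√3)*56 = 112*√3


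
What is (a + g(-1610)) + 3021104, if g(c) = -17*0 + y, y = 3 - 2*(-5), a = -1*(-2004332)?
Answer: 5025449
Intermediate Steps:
a = 2004332
y = 13 (y = 3 + 10 = 13)
g(c) = 13 (g(c) = -17*0 + 13 = 0 + 13 = 13)
(a + g(-1610)) + 3021104 = (2004332 + 13) + 3021104 = 2004345 + 3021104 = 5025449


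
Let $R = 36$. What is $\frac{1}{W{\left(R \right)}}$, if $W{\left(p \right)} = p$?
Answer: $\frac{1}{36} \approx 0.027778$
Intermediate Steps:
$\frac{1}{W{\left(R \right)}} = \frac{1}{36}$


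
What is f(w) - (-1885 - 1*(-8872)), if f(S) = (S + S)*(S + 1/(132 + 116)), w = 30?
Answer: -321579/62 ≈ -5186.8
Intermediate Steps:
f(S) = 2*S*(1/248 + S) (f(S) = (2*S)*(S + 1/248) = (2*S)*(1/248 + S) = 2*S*(1/248 + S))
f(w) - (-1885 - 1*(-8872)) = (1/124)*30*(1 + 248*30) - (-1885 - 1*(-8872)) = (1/124)*30*(1 + 7440) - (-1885 + 8872) = (1/124)*30*7441 - 1*6987 = 111615/62 - 6987 = -321579/62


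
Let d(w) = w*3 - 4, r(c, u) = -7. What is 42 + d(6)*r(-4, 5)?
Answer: -56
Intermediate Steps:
d(w) = -4 + 3*w (d(w) = 3*w - 4 = -4 + 3*w)
42 + d(6)*r(-4, 5) = 42 + (-4 + 3*6)*(-7) = 42 + (-4 + 18)*(-7) = 42 + 14*(-7) = 42 - 98 = -56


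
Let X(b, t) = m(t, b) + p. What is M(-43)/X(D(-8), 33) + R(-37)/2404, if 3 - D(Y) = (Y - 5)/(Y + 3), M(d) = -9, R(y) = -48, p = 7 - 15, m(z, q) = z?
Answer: -5709/15025 ≈ -0.37997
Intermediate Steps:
p = -8
D(Y) = 3 - (-5 + Y)/(3 + Y) (D(Y) = 3 - (Y - 5)/(Y + 3) = 3 - (-5 + Y)/(3 + Y))
X(b, t) = -8 + t (X(b, t) = t - 8 = -8 + t)
M(-43)/X(D(-8), 33) + R(-37)/2404 = -9/(-8 + 33) - 48/2404 = -9/25 - 48*1/2404 = -9*1/25 - 12/601 = -9/25 - 12/601 = -5709/15025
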